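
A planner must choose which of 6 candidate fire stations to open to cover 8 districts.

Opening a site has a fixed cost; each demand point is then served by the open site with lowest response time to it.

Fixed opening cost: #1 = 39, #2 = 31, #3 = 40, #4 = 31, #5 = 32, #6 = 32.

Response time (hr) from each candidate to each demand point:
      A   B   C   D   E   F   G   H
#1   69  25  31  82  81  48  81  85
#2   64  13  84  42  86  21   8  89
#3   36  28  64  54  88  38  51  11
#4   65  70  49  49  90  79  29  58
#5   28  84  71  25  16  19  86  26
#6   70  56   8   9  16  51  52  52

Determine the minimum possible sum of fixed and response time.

Open {#2, #5, #6}: assign each demand point to its cheapest open site.
  A→#5 28, B→#2 13, C→#6 8, D→#6 9, E→#5 16, F→#5 19, G→#2 8, H→#5 26
  response time 127, fixed 95 → total 222.
Compare {#2, #3, #6}: response time 122 + fixed 103 = 225.
Compare {#2, #3, #5, #6}: response time 112 + fixed 135 = 247.
Compare {#2, #4, #5, #6}: response time 127 + fixed 126 = 253.
All other subsets cost ≥ 225. Minimum total cost: 222.

222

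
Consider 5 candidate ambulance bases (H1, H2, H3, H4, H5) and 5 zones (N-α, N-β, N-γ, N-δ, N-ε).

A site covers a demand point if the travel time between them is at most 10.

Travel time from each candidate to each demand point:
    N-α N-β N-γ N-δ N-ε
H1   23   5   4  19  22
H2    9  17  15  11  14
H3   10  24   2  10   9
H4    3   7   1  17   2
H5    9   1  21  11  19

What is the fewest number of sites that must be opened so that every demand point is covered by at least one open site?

2

Coverage sets (demand points within 10 of each site):
  H1: {N-β, N-γ}
  H2: {N-α}
  H3: {N-α, N-γ, N-δ, N-ε}
  H4: {N-α, N-β, N-γ, N-ε}
  H5: {N-α, N-β}
No single site covers all 5 demand points.
But {H1, H3} covers everything, so the minimum is 2.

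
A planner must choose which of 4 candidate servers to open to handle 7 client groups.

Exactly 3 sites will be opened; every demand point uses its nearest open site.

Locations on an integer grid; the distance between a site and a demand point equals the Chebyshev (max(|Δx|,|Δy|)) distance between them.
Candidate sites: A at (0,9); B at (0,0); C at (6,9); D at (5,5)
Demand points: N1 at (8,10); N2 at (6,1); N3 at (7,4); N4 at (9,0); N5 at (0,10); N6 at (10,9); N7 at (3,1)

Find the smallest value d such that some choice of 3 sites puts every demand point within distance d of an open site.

Open {A, B, D}.
  Farthest demand point is N1 at distance 5 (to D); all others are ≤ 5.
With {A, C, D} the worst case is 5.
With {B, C, D} the worst case is 5.
No size-3 selection achieves below 5.

5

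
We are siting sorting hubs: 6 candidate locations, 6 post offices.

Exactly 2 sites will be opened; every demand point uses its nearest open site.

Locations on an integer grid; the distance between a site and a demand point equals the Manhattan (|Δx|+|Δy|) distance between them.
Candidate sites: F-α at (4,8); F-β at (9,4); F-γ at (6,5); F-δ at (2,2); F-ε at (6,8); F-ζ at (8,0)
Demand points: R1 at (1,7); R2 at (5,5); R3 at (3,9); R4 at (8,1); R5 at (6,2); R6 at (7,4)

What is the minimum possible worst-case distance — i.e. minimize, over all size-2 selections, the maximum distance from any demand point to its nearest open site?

Open {F-α, F-β}.
  Farthest demand point is R5 at distance 5 (to F-β); all others are ≤ 5.
With {F-α, F-ζ} the worst case is 5.
With {F-α, F-γ} the worst case is 6.
No size-2 selection achieves below 5.

5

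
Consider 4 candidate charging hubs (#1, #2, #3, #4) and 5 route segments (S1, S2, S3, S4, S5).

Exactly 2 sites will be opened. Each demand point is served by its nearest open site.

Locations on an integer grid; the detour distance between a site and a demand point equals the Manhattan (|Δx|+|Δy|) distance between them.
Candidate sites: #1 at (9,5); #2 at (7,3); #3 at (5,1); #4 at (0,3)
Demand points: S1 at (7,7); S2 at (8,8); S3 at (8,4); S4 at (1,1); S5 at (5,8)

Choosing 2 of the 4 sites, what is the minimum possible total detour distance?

20

Open {#1, #4}.
  S1→#1 4, S2→#1 4, S3→#1 2, S4→#4 3, S5→#1 7  ⇒ total 20.
Compare {#1, #3}: total 21.
Compare {#2, #4}: total 22.
No size-2 selection does better; minimum is 20.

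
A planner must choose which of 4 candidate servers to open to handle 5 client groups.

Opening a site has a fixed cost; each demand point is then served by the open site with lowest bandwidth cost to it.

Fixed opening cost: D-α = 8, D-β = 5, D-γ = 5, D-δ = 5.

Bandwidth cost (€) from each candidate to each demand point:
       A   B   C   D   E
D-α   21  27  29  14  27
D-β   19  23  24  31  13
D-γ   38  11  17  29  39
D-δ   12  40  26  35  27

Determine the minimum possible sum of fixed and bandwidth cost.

90

Open {D-α, D-β, D-γ, D-δ}: assign each demand point to its cheapest open site.
  A→D-δ 12, B→D-γ 11, C→D-γ 17, D→D-α 14, E→D-β 13
  bandwidth cost 67, fixed 23 → total 90.
Compare {D-α, D-β, D-γ}: bandwidth cost 74 + fixed 18 = 92.
Compare {D-β, D-γ, D-δ}: bandwidth cost 82 + fixed 15 = 97.
Compare {D-β, D-γ}: bandwidth cost 89 + fixed 10 = 99.
All other subsets cost ≥ 92. Minimum total cost: 90.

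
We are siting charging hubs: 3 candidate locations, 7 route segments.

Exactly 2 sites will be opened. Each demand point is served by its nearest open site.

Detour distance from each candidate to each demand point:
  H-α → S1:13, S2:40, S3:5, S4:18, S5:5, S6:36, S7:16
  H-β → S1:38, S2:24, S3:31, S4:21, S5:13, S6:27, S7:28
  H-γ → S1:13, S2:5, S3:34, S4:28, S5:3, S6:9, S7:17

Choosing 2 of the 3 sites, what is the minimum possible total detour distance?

69

Open {H-α, H-γ}.
  S1→H-α 13, S2→H-γ 5, S3→H-α 5, S4→H-α 18, S5→H-γ 3, S6→H-γ 9, S7→H-α 16  ⇒ total 69.
Compare {H-β, H-γ}: total 99.
Compare {H-α, H-β}: total 108.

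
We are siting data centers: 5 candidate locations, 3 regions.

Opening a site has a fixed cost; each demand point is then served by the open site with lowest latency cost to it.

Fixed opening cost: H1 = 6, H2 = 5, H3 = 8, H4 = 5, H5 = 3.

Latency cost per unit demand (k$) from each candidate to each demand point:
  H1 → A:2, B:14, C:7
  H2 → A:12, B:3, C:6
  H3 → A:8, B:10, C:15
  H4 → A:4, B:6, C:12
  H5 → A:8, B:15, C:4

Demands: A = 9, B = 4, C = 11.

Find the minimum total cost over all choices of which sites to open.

Open {H1, H2, H5}: assign each demand point to its cheapest open site.
  A→H1 9×2=18, B→H2 4×3=12, C→H5 11×4=44
  latency cost 74, fixed 14 → total 88.
Compare {H1, H2, H4, H5}: latency cost 74 + fixed 19 = 93.
Compare {H1, H2, H3, H5}: latency cost 74 + fixed 22 = 96.
Compare {H1, H4, H5}: latency cost 86 + fixed 14 = 100.
All other subsets cost ≥ 93. Minimum total cost: 88.

88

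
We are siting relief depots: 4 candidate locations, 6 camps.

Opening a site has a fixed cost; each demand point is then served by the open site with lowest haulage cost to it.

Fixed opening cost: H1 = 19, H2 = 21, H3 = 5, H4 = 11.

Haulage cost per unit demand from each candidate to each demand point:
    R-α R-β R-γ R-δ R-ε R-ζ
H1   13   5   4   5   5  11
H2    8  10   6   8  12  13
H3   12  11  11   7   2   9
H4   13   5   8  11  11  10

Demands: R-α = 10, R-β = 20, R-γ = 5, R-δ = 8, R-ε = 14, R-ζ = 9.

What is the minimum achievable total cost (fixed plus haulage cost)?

394

Open {H1, H2, H3}: assign each demand point to its cheapest open site.
  R-α→H2 10×8=80, R-β→H1 20×5=100, R-γ→H1 5×4=20, R-δ→H1 8×5=40, R-ε→H3 14×2=28, R-ζ→H3 9×9=81
  haulage cost 349, fixed 45 → total 394.
Compare {H1, H2, H3, H4}: haulage cost 349 + fixed 56 = 405.
Compare {H2, H3, H4}: haulage cost 375 + fixed 37 = 412.
Compare {H1, H3}: haulage cost 389 + fixed 24 = 413.
All other subsets cost ≥ 405. Minimum total cost: 394.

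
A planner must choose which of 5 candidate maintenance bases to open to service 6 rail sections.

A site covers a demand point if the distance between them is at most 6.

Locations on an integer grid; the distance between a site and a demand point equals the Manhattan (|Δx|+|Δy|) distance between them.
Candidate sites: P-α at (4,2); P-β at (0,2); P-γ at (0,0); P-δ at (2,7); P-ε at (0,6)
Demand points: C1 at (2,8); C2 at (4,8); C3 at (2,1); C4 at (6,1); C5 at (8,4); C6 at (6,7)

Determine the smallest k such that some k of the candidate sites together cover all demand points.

Coverage sets (demand points within 6 of each site):
  P-α: {C2, C3, C4, C5}
  P-β: {C3}
  P-γ: {C3}
  P-δ: {C1, C2, C3, C6}
  P-ε: {C1, C2}
No single site covers all 6 demand points.
But {P-α, P-δ} covers everything, so the minimum is 2.

2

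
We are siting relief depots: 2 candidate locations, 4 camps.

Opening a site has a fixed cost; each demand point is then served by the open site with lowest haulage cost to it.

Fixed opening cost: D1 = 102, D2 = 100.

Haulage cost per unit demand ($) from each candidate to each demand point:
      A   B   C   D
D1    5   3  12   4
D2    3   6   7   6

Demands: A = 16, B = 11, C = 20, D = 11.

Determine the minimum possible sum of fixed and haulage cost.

Open {D2}: assign each demand point to its cheapest open site.
  A→D2 16×3=48, B→D2 11×6=66, C→D2 20×7=140, D→D2 11×6=66
  haulage cost 320, fixed 100 → total 420.
Compare {D1, D2}: haulage cost 265 + fixed 202 = 467.
Compare {D1}: haulage cost 397 + fixed 102 = 499.

420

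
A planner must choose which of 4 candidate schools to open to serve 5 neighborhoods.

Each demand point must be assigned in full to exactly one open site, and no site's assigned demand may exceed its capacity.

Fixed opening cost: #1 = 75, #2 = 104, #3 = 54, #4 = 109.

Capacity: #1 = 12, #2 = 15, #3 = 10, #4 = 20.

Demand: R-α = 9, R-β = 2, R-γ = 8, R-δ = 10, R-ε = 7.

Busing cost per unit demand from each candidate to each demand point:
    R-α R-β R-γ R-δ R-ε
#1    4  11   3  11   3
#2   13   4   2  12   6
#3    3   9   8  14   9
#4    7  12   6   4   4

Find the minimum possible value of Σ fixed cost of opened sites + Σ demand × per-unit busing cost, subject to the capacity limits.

379

Open {#1, #3, #4}; cheapest assignment that respects the capacities:
  #1 (cap 12, load 10): R-β, R-γ — cost 2×11 + 8×3 = 46
  #3 (cap 10, load 9): R-α — cost 9×3 = 27
  #4 (cap 20, load 17): R-δ, R-ε — cost 10×4 + 7×4 = 68
  Shipping 141, fixed 238 → total 379.
  Any other capacity-feasible assignment to {#1, #3, #4} ships for at least 141.
Compare {#2, #3, #4}: its best feasible assignment gives total 386.
Compare {#1, #2, #4}: its best feasible assignment gives total 416.
Every other set of open sites that can feasibly serve all demand totals ≥ 386 even under its best assignment. Minimum: 379.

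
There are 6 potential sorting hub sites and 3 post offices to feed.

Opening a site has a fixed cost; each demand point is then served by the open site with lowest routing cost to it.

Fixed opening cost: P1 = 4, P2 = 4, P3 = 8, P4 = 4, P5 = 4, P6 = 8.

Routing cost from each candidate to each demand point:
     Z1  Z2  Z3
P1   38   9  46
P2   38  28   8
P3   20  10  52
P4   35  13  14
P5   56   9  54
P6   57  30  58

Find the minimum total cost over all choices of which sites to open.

Open {P2, P3}: assign each demand point to its cheapest open site.
  Z1→P3 20, Z2→P3 10, Z3→P2 8
  routing cost 38, fixed 12 → total 50.
Compare {P1, P2, P3}: routing cost 37 + fixed 16 = 53.
Compare {P2, P3, P5}: routing cost 37 + fixed 16 = 53.
Compare {P2, P3, P4}: routing cost 38 + fixed 16 = 54.
All other subsets cost ≥ 53. Minimum total cost: 50.

50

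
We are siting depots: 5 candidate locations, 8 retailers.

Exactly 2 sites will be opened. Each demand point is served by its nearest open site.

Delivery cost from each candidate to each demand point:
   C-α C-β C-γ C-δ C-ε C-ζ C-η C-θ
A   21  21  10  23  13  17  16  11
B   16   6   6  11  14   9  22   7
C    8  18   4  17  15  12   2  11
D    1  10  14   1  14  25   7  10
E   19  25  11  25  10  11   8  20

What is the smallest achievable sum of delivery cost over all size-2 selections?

Open {B, D}.
  C-α→D 1, C-β→B 6, C-γ→B 6, C-δ→D 1, C-ε→B 14, C-ζ→B 9, C-η→D 7, C-θ→B 7  ⇒ total 51.
Compare {C, D}: total 54.
Compare {B, C}: total 61.
No size-2 selection does better; minimum is 51.

51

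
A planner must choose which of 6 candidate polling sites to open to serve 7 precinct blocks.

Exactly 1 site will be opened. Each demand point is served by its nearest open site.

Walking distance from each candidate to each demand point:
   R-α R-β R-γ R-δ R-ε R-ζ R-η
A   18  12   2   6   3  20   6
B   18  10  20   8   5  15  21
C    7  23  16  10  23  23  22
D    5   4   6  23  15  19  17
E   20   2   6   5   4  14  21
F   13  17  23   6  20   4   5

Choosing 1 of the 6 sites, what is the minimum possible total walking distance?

Open {A}.
  R-α→A 18, R-β→A 12, R-γ→A 2, R-δ→A 6, R-ε→A 3, R-ζ→A 20, R-η→A 6  ⇒ total 67.
Compare {E}: total 72.
Compare {F}: total 88.
No size-1 selection does better; minimum is 67.

67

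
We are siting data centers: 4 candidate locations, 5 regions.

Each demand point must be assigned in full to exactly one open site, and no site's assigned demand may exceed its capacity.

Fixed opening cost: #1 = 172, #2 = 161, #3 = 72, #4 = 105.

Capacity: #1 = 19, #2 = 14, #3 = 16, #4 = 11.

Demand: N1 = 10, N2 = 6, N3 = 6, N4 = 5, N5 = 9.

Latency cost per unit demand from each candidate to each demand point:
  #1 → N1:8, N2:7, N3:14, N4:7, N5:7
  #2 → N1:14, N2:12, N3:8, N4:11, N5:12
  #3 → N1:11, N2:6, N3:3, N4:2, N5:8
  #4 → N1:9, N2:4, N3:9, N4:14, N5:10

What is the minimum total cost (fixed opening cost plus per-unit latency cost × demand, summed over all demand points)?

544

Open {#1, #3, #4}; cheapest assignment that respects the capacities:
  #1 (cap 19, load 19): N1, N5 — cost 10×8 + 9×7 = 143
  #3 (cap 16, load 11): N3, N4 — cost 6×3 + 5×2 = 28
  #4 (cap 11, load 6): N2 — cost 6×4 = 24
  Shipping 195, fixed 349 → total 544.
  Any other capacity-feasible assignment to {#1, #3, #4} ships for at least 195.
Compare {#2, #3, #4}: its best feasible assignment gives total 630.
Compare {#1, #2, #3}: its best feasible assignment gives total 642.
Every other set of open sites that can feasibly serve all demand totals ≥ 630 even under its best assignment. Minimum: 544.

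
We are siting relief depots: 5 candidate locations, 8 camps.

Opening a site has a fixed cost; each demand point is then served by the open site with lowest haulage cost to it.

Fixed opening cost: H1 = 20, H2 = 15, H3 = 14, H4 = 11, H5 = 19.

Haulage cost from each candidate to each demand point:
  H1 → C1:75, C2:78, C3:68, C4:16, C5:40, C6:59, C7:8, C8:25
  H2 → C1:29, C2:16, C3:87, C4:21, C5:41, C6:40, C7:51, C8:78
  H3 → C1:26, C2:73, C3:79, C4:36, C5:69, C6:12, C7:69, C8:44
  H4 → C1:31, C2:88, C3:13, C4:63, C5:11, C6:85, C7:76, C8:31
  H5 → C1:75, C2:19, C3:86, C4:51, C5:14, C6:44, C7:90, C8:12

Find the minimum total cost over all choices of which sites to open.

181

Open {H1, H3, H4, H5}: assign each demand point to its cheapest open site.
  C1→H3 26, C2→H5 19, C3→H4 13, C4→H1 16, C5→H4 11, C6→H3 12, C7→H1 8, C8→H5 12
  haulage cost 117, fixed 64 → total 181.
Compare {H1, H2, H3, H4}: haulage cost 127 + fixed 60 = 187.
Compare {H1, H2, H3, H4, H5}: haulage cost 114 + fixed 79 = 193.
Compare {H1, H2, H4}: haulage cost 158 + fixed 46 = 204.
All other subsets cost ≥ 187. Minimum total cost: 181.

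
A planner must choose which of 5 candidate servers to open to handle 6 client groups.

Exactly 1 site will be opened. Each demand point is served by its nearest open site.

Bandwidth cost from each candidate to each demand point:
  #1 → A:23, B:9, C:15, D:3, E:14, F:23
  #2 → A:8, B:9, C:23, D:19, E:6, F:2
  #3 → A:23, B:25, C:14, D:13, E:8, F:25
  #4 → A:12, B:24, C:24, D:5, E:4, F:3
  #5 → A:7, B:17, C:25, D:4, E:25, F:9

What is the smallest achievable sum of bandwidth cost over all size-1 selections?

67

Open {#2}.
  A→#2 8, B→#2 9, C→#2 23, D→#2 19, E→#2 6, F→#2 2  ⇒ total 67.
Compare {#4}: total 72.
Compare {#1}: total 87.
No size-1 selection does better; minimum is 67.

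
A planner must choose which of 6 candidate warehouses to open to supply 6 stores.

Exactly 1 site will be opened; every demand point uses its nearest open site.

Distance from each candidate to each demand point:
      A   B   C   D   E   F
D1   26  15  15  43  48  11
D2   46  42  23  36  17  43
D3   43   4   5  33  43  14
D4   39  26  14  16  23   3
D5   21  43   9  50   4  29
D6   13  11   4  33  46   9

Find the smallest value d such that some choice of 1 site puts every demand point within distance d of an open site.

39

Open {D4}.
  Farthest demand point is A at distance 39 (to D4); all others are ≤ 39.
With {D3} the worst case is 43.
With {D2} the worst case is 46.
No size-1 selection achieves below 39.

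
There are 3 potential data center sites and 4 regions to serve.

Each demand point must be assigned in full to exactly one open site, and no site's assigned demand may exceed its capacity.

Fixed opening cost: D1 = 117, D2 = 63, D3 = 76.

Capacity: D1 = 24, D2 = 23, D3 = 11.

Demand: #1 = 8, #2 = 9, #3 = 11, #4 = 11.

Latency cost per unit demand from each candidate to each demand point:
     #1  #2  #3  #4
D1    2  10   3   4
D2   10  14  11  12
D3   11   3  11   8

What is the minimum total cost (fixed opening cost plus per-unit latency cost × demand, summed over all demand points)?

440

Open {D1, D2, D3}; cheapest assignment that respects the capacities:
  D1 (cap 24, load 22): #3, #4 — cost 11×3 + 11×4 = 77
  D2 (cap 23, load 8): #1 — cost 8×10 = 80
  D3 (cap 11, load 9): #2 — cost 9×3 = 27
  Shipping 184, fixed 256 → total 440.
  Any other capacity-feasible assignment to {D1, D2, D3} ships for at least 184.
Compare {D1, D2}: its best feasible assignment gives total 463.
Every other set of open sites that can feasibly serve all demand totals ≥ 463 even under its best assignment. Minimum: 440.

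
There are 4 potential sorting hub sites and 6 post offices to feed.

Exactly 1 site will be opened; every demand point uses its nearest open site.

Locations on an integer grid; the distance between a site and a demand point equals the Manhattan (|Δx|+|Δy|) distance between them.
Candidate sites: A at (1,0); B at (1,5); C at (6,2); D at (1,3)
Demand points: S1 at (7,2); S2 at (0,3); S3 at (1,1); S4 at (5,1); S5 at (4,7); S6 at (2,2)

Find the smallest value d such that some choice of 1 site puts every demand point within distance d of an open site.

7

Open {C}.
  Farthest demand point is S2 at distance 7 (to C); all others are ≤ 7.
With {D} the worst case is 7.
With {B} the worst case is 9.
No size-1 selection achieves below 7.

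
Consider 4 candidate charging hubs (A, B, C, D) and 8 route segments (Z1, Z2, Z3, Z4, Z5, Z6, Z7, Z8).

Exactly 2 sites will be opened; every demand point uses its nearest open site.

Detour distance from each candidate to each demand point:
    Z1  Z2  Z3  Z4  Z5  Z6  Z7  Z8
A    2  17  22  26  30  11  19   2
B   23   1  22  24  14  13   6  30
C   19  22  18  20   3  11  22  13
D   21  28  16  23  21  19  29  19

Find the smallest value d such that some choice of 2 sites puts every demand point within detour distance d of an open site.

Open {A, C}.
  Farthest demand point is Z4 at detour distance 20 (to C); all others are ≤ 20.
With {B, C} the worst case is 20.
With {C, D} the worst case is 22.
No size-2 selection achieves below 20.

20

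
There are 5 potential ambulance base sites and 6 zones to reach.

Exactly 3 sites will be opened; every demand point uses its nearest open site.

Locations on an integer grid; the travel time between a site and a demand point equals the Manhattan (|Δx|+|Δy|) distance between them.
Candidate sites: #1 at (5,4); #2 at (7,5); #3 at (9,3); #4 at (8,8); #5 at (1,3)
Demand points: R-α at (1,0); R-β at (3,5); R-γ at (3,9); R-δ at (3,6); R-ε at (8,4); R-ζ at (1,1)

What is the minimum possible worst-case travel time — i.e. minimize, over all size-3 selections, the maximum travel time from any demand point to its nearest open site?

Open {#1, #4, #5}.
  Farthest demand point is R-γ at travel time 6 (to #4); all others are ≤ 6.
With {#2, #4, #5} the worst case is 6.
With {#3, #4, #5} the worst case is 6.
No size-3 selection achieves below 6.

6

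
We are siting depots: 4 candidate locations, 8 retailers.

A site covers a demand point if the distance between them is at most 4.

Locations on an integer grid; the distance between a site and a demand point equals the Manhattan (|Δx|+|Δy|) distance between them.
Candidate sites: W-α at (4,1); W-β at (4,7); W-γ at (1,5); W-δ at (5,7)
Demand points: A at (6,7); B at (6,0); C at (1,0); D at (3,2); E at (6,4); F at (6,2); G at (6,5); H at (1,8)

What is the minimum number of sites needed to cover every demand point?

Coverage sets (demand points within 4 of each site):
  W-α: {B, C, D, F}
  W-β: {A, G, H}
  W-γ: {H}
  W-δ: {A, E, G}
No 2 sites suffice: every size-2 union leaves at least one demand point uncovered.
But {W-α, W-β, W-δ} covers everything, so the minimum is 3.

3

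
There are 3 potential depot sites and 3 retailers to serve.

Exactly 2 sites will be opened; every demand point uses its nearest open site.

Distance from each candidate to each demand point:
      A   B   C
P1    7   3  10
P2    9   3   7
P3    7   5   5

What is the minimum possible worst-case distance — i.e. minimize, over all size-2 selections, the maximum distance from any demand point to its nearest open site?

Open {P1, P2}.
  Farthest demand point is A at distance 7 (to P1); all others are ≤ 7.
With {P1, P3} the worst case is 7.
With {P2, P3} the worst case is 7.
No size-2 selection achieves below 7.

7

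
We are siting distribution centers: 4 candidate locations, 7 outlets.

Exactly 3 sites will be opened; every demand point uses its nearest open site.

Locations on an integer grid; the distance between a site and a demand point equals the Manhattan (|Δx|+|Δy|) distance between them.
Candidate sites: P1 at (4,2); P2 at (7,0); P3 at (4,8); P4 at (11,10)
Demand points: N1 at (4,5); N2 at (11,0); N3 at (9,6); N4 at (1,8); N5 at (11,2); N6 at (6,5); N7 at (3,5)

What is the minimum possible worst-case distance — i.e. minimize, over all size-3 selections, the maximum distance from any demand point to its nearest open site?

Open {P2, P3, P4}.
  Farthest demand point is N3 at distance 6 (to P4); all others are ≤ 6.
With {P1, P2, P3} the worst case is 7.
With {P1, P2, P4} the worst case is 9.
No size-3 selection achieves below 6.

6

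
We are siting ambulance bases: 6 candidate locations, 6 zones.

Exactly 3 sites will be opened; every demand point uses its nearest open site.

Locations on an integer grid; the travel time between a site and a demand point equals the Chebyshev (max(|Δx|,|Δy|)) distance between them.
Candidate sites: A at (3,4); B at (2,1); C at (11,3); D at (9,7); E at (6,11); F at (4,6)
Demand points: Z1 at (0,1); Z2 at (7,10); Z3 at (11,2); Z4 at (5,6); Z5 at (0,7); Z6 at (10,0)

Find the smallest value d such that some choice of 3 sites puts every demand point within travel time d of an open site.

Open {A, C, D}.
  Farthest demand point is Z1 at travel time 3 (to A); all others are ≤ 3.
With {A, C, E} the worst case is 3.
With {A, C, F} the worst case is 4.
No size-3 selection achieves below 3.

3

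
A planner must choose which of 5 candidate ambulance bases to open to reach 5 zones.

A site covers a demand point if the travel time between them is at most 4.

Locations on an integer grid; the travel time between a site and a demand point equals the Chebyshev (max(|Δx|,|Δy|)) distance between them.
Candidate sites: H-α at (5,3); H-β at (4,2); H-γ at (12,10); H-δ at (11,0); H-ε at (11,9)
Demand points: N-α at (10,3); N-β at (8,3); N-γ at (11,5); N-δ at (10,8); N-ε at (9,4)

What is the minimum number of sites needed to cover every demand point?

2

Coverage sets (demand points within 4 of each site):
  H-α: {N-β, N-ε}
  H-β: {N-β}
  H-γ: {N-δ}
  H-δ: {N-α, N-β, N-ε}
  H-ε: {N-γ, N-δ}
No single site covers all 5 demand points.
But {H-δ, H-ε} covers everything, so the minimum is 2.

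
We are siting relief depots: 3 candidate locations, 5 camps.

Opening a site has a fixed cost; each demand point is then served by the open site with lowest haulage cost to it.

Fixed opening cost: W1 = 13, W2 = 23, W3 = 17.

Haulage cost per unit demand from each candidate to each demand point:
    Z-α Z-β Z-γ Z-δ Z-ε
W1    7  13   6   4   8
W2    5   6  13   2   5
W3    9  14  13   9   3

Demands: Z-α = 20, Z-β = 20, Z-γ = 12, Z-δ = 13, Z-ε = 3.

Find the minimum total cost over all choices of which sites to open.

Open {W1, W2}: assign each demand point to its cheapest open site.
  Z-α→W2 20×5=100, Z-β→W2 20×6=120, Z-γ→W1 12×6=72, Z-δ→W2 13×2=26, Z-ε→W2 3×5=15
  haulage cost 333, fixed 36 → total 369.
Compare {W1, W2, W3}: haulage cost 327 + fixed 53 = 380.
Compare {W2}: haulage cost 417 + fixed 23 = 440.
Compare {W2, W3}: haulage cost 411 + fixed 40 = 451.
All other subsets cost ≥ 380. Minimum total cost: 369.

369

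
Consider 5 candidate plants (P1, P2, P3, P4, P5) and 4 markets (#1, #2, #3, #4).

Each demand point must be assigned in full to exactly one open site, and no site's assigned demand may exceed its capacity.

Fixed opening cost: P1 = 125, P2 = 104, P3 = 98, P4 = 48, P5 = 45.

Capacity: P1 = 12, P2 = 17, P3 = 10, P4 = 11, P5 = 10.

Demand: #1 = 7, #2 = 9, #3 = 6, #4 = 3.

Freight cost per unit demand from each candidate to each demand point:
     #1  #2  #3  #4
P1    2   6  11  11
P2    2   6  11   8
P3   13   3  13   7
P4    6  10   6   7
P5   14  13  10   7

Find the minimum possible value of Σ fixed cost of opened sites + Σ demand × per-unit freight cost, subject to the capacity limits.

277

Open {P2, P4}; cheapest assignment that respects the capacities:
  P2 (cap 17, load 16): #1, #2 — cost 7×2 + 9×6 = 68
  P4 (cap 11, load 9): #3, #4 — cost 6×6 + 3×7 = 57
  Shipping 125, fixed 152 → total 277.
  Any other capacity-feasible assignment to {P2, P4} ships for at least 125.
Compare {P2, P5}: its best feasible assignment gives total 298.
Compare {P2, P4, P5}: its best feasible assignment gives total 322.
Every other set of open sites that can feasibly serve all demand totals ≥ 298 even under its best assignment. Minimum: 277.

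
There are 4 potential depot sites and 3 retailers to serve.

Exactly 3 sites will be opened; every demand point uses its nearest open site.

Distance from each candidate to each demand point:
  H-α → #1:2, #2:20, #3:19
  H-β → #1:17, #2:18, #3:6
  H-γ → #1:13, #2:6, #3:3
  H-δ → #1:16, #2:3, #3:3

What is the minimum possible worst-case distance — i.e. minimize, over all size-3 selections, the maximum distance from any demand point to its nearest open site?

3

Open {H-α, H-β, H-δ}.
  Farthest demand point is #2 at distance 3 (to H-δ); all others are ≤ 3.
With {H-α, H-γ, H-δ} the worst case is 3.
With {H-α, H-β, H-γ} the worst case is 6.
No size-3 selection achieves below 3.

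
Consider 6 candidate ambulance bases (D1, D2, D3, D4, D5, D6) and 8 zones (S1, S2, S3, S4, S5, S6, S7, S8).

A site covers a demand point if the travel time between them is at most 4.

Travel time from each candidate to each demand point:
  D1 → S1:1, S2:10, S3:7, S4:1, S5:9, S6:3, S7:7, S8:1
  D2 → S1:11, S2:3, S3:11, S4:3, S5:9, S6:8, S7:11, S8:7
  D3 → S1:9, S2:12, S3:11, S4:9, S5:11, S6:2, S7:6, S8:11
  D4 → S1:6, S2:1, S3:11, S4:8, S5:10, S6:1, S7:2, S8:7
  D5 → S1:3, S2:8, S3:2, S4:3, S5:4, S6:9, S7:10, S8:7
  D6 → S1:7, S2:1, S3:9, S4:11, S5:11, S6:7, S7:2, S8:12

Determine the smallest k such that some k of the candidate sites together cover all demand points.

3

Coverage sets (demand points within 4 of each site):
  D1: {S1, S4, S6, S8}
  D2: {S2, S4}
  D3: {S6}
  D4: {S2, S6, S7}
  D5: {S1, S3, S4, S5}
  D6: {S2, S7}
No 2 sites suffice: every size-2 union leaves at least one demand point uncovered.
But {D1, D4, D5} covers everything, so the minimum is 3.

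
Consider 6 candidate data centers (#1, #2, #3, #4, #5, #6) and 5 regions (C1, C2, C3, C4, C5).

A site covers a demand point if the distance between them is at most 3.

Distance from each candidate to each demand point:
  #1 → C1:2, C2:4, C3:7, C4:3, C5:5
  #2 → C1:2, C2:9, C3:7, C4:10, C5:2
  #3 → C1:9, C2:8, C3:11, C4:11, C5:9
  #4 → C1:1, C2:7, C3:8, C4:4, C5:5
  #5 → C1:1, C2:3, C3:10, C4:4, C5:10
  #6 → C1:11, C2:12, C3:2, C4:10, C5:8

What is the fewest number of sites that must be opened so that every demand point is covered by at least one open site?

Coverage sets (demand points within 3 of each site):
  #1: {C1, C4}
  #2: {C1, C5}
  #3: {}
  #4: {C1}
  #5: {C1, C2}
  #6: {C3}
No 3 sites suffice: every size-3 union leaves at least one demand point uncovered.
But {#1, #2, #5, #6} covers everything, so the minimum is 4.

4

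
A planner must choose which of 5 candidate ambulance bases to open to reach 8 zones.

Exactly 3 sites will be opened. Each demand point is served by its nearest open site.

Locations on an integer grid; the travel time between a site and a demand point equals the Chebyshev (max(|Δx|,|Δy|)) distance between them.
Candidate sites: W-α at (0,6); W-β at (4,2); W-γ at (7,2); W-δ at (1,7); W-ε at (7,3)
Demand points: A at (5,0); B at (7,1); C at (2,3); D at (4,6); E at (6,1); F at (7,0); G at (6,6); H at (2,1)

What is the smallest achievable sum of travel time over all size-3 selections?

16

Open {W-β, W-γ, W-ε}.
  A→W-β 2, B→W-γ 1, C→W-β 2, D→W-ε 3, E→W-γ 1, F→W-γ 2, G→W-ε 3, H→W-β 2  ⇒ total 16.
Compare {W-β, W-γ, W-δ}: total 17.
Compare {W-α, W-β, W-γ}: total 18.
No size-3 selection does better; minimum is 16.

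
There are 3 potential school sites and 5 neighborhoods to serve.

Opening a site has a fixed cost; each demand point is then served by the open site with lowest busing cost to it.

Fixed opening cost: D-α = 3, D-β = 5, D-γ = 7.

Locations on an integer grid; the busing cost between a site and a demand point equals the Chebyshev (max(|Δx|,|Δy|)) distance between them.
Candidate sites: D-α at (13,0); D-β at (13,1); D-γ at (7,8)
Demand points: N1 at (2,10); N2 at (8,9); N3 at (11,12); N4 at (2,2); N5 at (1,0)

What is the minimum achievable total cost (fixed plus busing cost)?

Open {D-γ}: assign each demand point to its cheapest open site.
  N1→D-γ 5, N2→D-γ 1, N3→D-γ 4, N4→D-γ 6, N5→D-γ 8
  busing cost 24, fixed 7 → total 31.
Compare {D-α, D-γ}: busing cost 24 + fixed 10 = 34.
Compare {D-β, D-γ}: busing cost 24 + fixed 12 = 36.
Compare {D-α, D-β, D-γ}: busing cost 24 + fixed 15 = 39.
All other subsets cost ≥ 34. Minimum total cost: 31.

31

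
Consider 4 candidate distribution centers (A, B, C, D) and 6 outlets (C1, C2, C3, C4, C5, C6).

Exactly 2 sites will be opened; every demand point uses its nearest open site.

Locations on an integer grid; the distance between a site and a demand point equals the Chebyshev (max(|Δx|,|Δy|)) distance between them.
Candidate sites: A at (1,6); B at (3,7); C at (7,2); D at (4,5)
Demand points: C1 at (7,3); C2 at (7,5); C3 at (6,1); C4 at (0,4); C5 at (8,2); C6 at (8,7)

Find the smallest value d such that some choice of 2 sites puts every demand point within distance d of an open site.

Open {A, D}.
  Farthest demand point is C3 at distance 4 (to D); all others are ≤ 4.
With {B, D} the worst case is 4.
With {C, D} the worst case is 4.
No size-2 selection achieves below 4.

4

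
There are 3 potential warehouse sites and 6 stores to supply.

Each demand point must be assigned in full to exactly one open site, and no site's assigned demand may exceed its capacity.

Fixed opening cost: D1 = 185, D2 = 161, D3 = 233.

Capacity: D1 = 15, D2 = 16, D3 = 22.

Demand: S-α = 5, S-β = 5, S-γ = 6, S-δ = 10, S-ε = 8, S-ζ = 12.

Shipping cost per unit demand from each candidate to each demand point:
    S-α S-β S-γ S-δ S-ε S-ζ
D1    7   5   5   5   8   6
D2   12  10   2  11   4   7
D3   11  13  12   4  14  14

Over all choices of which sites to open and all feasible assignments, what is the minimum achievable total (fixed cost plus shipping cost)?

Open {D1, D2, D3}; cheapest assignment that respects the capacities:
  D1 (cap 15, load 12): S-ζ — cost 12×6 = 72
  D2 (cap 16, load 14): S-γ, S-ε — cost 6×2 + 8×4 = 44
  D3 (cap 22, load 20): S-α, S-β, S-δ — cost 5×11 + 5×13 + 10×4 = 160
  Shipping 276, fixed 579 → total 855.
  Any other capacity-feasible assignment to {D1, D2, D3} ships for at least 276.
Total demand is 46 and no other set of sites has combined capacity ≥ 46, so {D1, D2, D3} is the only feasible choice of open sites. Minimum: 855.

855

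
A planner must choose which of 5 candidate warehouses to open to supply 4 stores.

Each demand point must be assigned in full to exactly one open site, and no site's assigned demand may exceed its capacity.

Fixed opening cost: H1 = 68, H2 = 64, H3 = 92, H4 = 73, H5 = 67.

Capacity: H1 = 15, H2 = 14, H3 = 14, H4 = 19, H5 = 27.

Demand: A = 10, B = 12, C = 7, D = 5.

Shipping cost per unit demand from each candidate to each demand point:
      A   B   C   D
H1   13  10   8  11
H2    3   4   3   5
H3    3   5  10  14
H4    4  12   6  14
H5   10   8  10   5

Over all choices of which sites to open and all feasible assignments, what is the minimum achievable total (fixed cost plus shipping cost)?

Open {H4, H5}; cheapest assignment that respects the capacities:
  H4 (cap 19, load 17): A, C — cost 10×4 + 7×6 = 82
  H5 (cap 27, load 17): B, D — cost 12×8 + 5×5 = 121
  Shipping 203, fixed 140 → total 343.
  Any other capacity-feasible assignment to {H4, H5} ships for at least 203.
Compare {H2, H5}: its best feasible assignment gives total 352.
Compare {H2, H4, H5}: its best feasible assignment gives total 359.
Every other set of open sites that can feasibly serve all demand totals ≥ 352 even under its best assignment. Minimum: 343.

343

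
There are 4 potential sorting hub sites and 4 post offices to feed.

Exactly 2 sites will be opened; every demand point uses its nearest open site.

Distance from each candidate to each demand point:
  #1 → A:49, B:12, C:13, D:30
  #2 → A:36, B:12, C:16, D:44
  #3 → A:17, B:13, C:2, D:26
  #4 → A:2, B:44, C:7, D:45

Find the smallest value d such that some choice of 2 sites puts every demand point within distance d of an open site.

Open {#1, #3}.
  Farthest demand point is D at distance 26 (to #3); all others are ≤ 26.
With {#2, #3} the worst case is 26.
With {#3, #4} the worst case is 26.
No size-2 selection achieves below 26.

26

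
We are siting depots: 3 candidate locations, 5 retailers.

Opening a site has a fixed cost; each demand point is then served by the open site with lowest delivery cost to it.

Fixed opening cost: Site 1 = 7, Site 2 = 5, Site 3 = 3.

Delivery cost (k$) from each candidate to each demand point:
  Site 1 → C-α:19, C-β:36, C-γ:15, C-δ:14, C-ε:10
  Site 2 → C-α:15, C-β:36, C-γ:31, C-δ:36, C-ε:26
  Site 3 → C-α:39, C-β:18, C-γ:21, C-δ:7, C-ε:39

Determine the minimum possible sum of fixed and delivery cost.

79

Open {Site 1, Site 3}: assign each demand point to its cheapest open site.
  C-α→Site 1 19, C-β→Site 3 18, C-γ→Site 1 15, C-δ→Site 3 7, C-ε→Site 1 10
  delivery cost 69, fixed 10 → total 79.
Compare {Site 1, Site 2, Site 3}: delivery cost 65 + fixed 15 = 80.
Compare {Site 2, Site 3}: delivery cost 87 + fixed 8 = 95.
Compare {Site 1}: delivery cost 94 + fixed 7 = 101.
All other subsets cost ≥ 80. Minimum total cost: 79.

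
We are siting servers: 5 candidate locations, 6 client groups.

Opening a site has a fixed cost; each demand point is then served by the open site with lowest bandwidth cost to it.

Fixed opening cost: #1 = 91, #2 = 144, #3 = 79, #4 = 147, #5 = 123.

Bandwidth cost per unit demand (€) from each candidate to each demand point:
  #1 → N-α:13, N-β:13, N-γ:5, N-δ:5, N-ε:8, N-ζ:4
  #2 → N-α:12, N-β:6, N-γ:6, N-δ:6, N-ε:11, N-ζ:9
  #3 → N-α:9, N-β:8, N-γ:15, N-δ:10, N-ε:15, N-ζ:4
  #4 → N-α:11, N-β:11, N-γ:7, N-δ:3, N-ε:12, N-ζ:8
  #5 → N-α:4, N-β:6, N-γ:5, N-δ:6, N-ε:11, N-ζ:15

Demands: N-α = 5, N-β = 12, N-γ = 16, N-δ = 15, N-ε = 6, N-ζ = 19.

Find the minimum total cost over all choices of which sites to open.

585

Open {#1, #5}: assign each demand point to its cheapest open site.
  N-α→#5 5×4=20, N-β→#5 12×6=72, N-γ→#1 16×5=80, N-δ→#1 15×5=75, N-ε→#1 6×8=48, N-ζ→#1 19×4=76
  bandwidth cost 371, fixed 214 → total 585.
Compare {#1, #3}: bandwidth cost 420 + fixed 170 = 590.
Compare {#1}: bandwidth cost 500 + fixed 91 = 591.
Compare {#3, #5}: bandwidth cost 404 + fixed 202 = 606.
All other subsets cost ≥ 590. Minimum total cost: 585.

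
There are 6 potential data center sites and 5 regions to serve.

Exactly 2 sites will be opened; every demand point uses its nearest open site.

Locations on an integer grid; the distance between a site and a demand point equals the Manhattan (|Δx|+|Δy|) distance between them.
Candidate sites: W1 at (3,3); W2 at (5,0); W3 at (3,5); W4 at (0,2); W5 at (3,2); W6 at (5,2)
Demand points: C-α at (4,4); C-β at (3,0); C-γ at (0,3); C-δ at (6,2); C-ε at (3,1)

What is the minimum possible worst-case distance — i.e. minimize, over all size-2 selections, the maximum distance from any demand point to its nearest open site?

Open {W1, W2}.
  Farthest demand point is C-γ at distance 3 (to W1); all others are ≤ 3.
With {W1, W5} the worst case is 3.
With {W1, W6} the worst case is 3.
No size-2 selection achieves below 3.

3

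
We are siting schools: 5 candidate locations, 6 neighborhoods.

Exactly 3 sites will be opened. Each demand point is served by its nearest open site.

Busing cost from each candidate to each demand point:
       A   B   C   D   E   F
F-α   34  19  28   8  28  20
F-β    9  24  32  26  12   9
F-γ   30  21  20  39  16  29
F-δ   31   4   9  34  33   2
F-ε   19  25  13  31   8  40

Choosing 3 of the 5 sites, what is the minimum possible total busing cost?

44

Open {F-α, F-β, F-δ}.
  A→F-β 9, B→F-δ 4, C→F-δ 9, D→F-α 8, E→F-β 12, F→F-δ 2  ⇒ total 44.
Compare {F-α, F-δ, F-ε}: total 50.
Compare {F-β, F-δ, F-ε}: total 58.
No size-3 selection does better; minimum is 44.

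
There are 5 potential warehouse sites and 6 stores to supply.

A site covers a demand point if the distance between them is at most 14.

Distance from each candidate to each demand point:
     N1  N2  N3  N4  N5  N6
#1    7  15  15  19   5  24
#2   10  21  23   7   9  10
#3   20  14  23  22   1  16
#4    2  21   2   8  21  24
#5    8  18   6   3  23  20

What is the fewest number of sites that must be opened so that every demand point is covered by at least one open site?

3

Coverage sets (demand points within 14 of each site):
  #1: {N1, N5}
  #2: {N1, N4, N5, N6}
  #3: {N2, N5}
  #4: {N1, N3, N4}
  #5: {N1, N3, N4}
No 2 sites suffice: every size-2 union leaves at least one demand point uncovered.
But {#2, #3, #4} covers everything, so the minimum is 3.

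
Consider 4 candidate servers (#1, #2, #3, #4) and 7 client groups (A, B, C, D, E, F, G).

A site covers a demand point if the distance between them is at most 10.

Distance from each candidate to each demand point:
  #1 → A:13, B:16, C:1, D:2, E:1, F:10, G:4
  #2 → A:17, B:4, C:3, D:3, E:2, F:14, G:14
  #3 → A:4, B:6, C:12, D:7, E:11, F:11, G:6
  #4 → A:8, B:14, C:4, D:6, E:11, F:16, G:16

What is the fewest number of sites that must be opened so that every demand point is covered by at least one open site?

Coverage sets (demand points within 10 of each site):
  #1: {C, D, E, F, G}
  #2: {B, C, D, E}
  #3: {A, B, D, G}
  #4: {A, C, D}
No single site covers all 7 demand points.
But {#1, #3} covers everything, so the minimum is 2.

2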